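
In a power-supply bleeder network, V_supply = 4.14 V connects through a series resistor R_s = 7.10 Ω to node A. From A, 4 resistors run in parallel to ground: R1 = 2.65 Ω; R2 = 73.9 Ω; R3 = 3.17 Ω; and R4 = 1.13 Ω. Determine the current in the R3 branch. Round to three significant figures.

Combine the parallel branches: R_p = (1/2.65 + 1/73.9 + 1/3.17 + 1/1.13)⁻¹ = 0.6284 Ω.
V_A by voltage divider: V_A = 4.14 × 0.6284/(7.10 + 0.6284) = 0.3366 V.
I(R3) = V_A / R3 = 0.3366/3.17 = 0.1062 A.

I ≈ 0.106 A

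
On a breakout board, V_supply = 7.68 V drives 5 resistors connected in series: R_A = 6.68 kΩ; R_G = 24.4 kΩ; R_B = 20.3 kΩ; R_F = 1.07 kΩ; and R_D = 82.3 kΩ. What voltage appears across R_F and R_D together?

V ≈ 4.75 V

Total series resistance ΣR = 6.68 + 24.4 + 20.3 + 1.07 + 82.3 = 134.8 kΩ.
R_{R_F..R_D} = 1.07 + 82.3 = 83.37 kΩ.
V = V_supply · R/ΣR = 7.68 × 0.6187 = 4.752 V.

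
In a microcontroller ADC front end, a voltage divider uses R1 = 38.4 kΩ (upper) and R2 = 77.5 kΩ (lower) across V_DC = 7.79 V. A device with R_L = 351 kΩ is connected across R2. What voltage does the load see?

V_out ≈ 4.85 V

R2 ‖ R_L = (77.5 × 351)/(77.5 + 351) = 63.48 kΩ.
Then V_out = V_DC · R2'/(R1 + R2') = 7.79 × 63.48/101.9 = 4.854 V.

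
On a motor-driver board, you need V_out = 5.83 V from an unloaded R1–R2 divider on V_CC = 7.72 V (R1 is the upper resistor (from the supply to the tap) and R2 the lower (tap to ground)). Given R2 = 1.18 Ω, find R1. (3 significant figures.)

V_out/V_CC = R2/(R1+R2) = 0.7552.
So R1 = R2 · (V_CC/V_out − 1) = 1.18 × (7.72/5.83 − 1) = 1.18 × 0.3242 = 0.3825 Ω.

R1 ≈ 0.383 Ω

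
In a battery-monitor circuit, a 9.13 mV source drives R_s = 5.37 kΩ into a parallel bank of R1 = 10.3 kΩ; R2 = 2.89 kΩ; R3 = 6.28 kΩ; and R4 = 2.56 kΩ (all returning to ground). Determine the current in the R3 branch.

Parallel bank: R_p = 1/(1/10.3 + 1/2.89 + 1/6.28 + 1/2.56) = 1.007 kΩ.
Node voltage V_A = V_s · R_p/(R_s + R_p) = 9.13 × 0.1579 = 1.442 mV.
Branch current I = V_A/R3 = 1.442/6.28 = 0.2296 µA.
(Check via current divider: I_total = 1.432 µA; share G_k/ΣG = 0.1604 → same result.)

I ≈ 0.230 µA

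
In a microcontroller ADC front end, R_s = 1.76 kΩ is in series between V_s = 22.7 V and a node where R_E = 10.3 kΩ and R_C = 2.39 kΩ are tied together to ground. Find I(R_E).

Combine the parallel branches: R_p = (1/10.3 + 1/2.39)⁻¹ = 1.940 kΩ.
Node voltage V_A = V_s · R_p/(R_s + R_p) = 22.7 × 0.5243 = 11.90 V.
Branch current I = V_A/R_E = 11.90/10.3 = 1.156 mA.
(Check via current divider: I_total = 6.135 mA; share G_k/ΣG = 0.1883 → same result.)

I ≈ 1.16 mA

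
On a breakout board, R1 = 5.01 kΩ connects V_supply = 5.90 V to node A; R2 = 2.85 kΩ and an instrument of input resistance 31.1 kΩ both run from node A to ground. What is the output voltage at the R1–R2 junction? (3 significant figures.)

R2 ‖ R_L = (2.85 × 31.1)/(2.85 + 31.1) = 2.611 kΩ.
Voltage divider with the loaded lower leg: V_out = 5.90 × 2.611/(5.01 + 2.611) = 5.90 × 0.3426 = 2.021 V.
(Unloaded it would be 2.14 V; the load pulls it down.)

V_out ≈ 2.02 V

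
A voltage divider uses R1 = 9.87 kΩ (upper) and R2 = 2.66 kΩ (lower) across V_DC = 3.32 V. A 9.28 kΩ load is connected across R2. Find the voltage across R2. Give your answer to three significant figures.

V_out ≈ 0.575 V

R2 ‖ R_L = (2.66 × 9.28)/(2.66 + 9.28) = 2.067 kΩ.
Now apply the divider: V_out = 3.32 × 0.1732 = 0.5750 V.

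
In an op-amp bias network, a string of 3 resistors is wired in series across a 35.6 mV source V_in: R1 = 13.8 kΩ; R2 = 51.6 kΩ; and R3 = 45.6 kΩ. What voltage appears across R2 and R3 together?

Total series resistance ΣR = 13.8 + 51.6 + 45.6 = 111.0 kΩ.
R_{R2..R3} = 51.6 + 45.6 = 97.20 kΩ.
V = V_in · R/ΣR = 35.6 × 0.8757 = 31.17 mV.

V ≈ 31.2 mV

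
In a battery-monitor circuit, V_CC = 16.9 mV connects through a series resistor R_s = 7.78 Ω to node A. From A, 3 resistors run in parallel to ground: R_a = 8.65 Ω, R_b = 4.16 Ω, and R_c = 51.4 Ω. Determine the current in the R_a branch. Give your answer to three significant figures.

Parallel bank: R_p = 1/(1/8.65 + 1/4.16 + 1/51.4) = 2.663 Ω.
V_A = 16.9 × 2.663/10.44 = 4.310 mV.
Branch current I = V_A/R_a = 4.310/8.65 = 0.4983 mA.

I ≈ 0.498 mA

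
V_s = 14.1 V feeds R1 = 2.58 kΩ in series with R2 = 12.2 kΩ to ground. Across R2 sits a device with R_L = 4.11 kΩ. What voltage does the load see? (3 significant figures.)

First combine the lower leg with the load: R2 ‖ R_L = 3.074 kΩ.
Then V_out = V_s · R2'/(R1 + R2') = 14.1 × 3.074/5.654 = 7.666 V.
(Unloaded it would be 11.6 V; the load pulls it down.)

V_out ≈ 7.67 V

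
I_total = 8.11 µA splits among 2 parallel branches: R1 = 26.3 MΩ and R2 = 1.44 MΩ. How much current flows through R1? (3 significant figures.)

I ≈ 0.421 µA

For two parallel branches, I_k = I_total · (other R)/(sum of R).
I(R1) = 8.11 × 1.44/(26.3 + 1.44) = 8.11 × 0.05191 = 0.4210 µA.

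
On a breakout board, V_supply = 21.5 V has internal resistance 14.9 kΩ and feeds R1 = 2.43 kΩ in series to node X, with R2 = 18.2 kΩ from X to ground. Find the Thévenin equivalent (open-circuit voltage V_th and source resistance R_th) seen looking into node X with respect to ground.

V_th ≈ 11.0 V, R_th ≈ 8.88 kΩ

R1' = 14.9 + 2.43 = 17.33 kΩ (source resistance + R1).
V_th is the unloaded tap voltage: V_supply · R2/(R1'+R2) = 21.5 × 0.5122 = 11.01 V.
Looking into X with the source shorted: R_th = R1'·R2/(R1'+R2) = 17.33 × 18.2/35.53 = 8.877 kΩ.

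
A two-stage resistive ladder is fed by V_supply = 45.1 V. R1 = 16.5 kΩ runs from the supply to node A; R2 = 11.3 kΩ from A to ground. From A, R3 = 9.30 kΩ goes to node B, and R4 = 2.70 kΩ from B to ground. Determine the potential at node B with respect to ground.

V_B ≈ 2.65 V

The second stage (R3 + R4 = 12.00 kΩ) loads node A in parallel with R2.
R2 ‖ (R3+R4) = 5.820 kΩ.
First divider: V_A = V_supply · 5.820/(16.5 + 5.820) = 11.76 V.
V_B = V_A × 0.2250 = 2.646 V.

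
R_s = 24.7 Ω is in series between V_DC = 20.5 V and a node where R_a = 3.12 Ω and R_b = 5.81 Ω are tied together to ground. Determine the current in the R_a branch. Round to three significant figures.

I ≈ 0.499 A

Combine the parallel branches: R_p = (1/3.12 + 1/5.81)⁻¹ = 2.030 Ω.
V_A by voltage divider: V_A = 20.5 × 2.030/(24.7 + 2.030) = 1.557 V.
I(R_a) = V_A / R_a = 1.557/3.12 = 0.4990 A.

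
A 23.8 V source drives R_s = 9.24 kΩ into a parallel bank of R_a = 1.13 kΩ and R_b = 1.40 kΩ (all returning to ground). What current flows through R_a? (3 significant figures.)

I ≈ 1.33 mA

Combine the parallel branches: R_p = (1/1.13 + 1/1.40)⁻¹ = 0.6253 kΩ.
Node voltage V_A = V_CC · R_p/(R_s + R_p) = 23.8 × 0.06338 = 1.509 V.
I(R_a) = V_A / R_a = 1.509/1.13 = 1.335 mA.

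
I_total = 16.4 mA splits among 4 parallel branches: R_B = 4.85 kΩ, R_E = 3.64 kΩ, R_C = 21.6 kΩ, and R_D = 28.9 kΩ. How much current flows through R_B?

ΣG = 1/4.85 + 1/3.64 + 1/21.6 + 1/28.9 = 0.5618.
R_B takes the fraction G_k/ΣG = 0.2062/0.5618 = 0.3670, so I = 16.4 × 0.3670 = 6.019 mA.

I ≈ 6.02 mA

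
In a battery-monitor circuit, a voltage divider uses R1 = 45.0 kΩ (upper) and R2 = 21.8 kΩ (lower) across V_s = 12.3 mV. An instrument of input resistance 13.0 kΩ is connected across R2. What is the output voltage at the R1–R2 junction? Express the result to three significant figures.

The load sits in parallel with R2, giving an effective lower resistance R2' = R2·R_L/(R2+R_L) = 8.144 kΩ.
Voltage divider with the loaded lower leg: V_out = 12.3 × 8.144/(45.0 + 8.144) = 12.3 × 0.1532 = 1.885 mV.

V_out ≈ 1.88 mV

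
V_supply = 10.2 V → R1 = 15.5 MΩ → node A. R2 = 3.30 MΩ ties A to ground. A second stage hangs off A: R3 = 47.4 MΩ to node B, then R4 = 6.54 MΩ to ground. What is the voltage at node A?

V_A ≈ 1.70 V

Node A sees R2 in parallel with the series input of stage 2, R3 + R4 = 53.94 MΩ.
R2 ‖ (R3+R4) = 3.110 MΩ.
So V_A = 10.2 × 0.1671 = 1.704 V.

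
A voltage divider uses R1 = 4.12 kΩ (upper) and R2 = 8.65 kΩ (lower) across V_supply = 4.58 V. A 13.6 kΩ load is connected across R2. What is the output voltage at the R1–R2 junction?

V_out ≈ 2.57 V

The load sits in parallel with R2, giving an effective lower resistance R2' = R2·R_L/(R2+R_L) = 5.287 kΩ.
Voltage divider with the loaded lower leg: V_out = 4.58 × 5.287/(4.12 + 5.287) = 4.58 × 0.5620 = 2.574 V.
(Unloaded it would be 3.10 V; the load pulls it down.)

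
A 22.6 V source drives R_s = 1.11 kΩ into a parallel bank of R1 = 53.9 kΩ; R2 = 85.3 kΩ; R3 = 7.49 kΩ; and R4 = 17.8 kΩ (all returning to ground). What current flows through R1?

Equivalent of the parallel group: R_p = 4.546 kΩ.
V_A = 22.6 × 4.546/5.656 = 18.16 V.
Branch current I = V_A/R1 = 18.16/53.9 = 0.3370 mA.

I ≈ 0.337 mA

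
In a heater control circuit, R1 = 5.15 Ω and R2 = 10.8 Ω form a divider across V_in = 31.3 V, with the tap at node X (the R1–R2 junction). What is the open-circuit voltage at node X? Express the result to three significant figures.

V_th ≈ 21.2 V

Open-circuit (no load on X): V_th = V_in · R2/(R1 + R2) = 31.3 × 10.8/(5.150 + 10.8) = 21.19 V.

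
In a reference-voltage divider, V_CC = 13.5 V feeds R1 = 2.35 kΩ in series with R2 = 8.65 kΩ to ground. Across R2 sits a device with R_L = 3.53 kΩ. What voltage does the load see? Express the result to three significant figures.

V_out ≈ 6.97 V

R2 ‖ R_L = (8.65 × 3.53)/(8.65 + 3.53) = 2.507 kΩ.
Voltage divider with the loaded lower leg: V_out = 13.5 × 2.507/(2.35 + 2.507) = 13.5 × 0.5162 = 6.968 V.
(Unloaded it would be 10.6 V; the load pulls it down.)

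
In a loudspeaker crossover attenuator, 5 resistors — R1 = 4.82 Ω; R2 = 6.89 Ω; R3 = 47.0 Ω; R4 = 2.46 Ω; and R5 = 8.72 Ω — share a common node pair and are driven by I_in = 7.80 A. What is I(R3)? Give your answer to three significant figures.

Conductances: ΣG = 1/4.82 + 1/6.89 + 1/47.0 + 1/2.46 + 1/8.72 = 0.8951 (1/Ω).
Current divider: I(R3) = I_in · G_k/ΣG = 7.80 × (0.02128/0.8951) = 7.80 × 0.02377 = 0.1854 A.

I ≈ 0.185 A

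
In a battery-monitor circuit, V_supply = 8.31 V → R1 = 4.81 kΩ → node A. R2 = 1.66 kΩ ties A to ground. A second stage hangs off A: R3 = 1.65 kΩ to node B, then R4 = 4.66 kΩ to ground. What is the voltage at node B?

The second stage (R3 + R4 = 6.310 kΩ) loads node A in parallel with R2.
R2 ‖ (R3+R4) = 1.314 kΩ.
First divider: V_A = V_supply · 1.314/(4.81 + 1.314) = 1.783 V.
Then the unloaded second divider: V_B = V_A × R4/(R3+R4) = 1.783 × 0.7385 = 1.317 V.

V_B ≈ 1.32 V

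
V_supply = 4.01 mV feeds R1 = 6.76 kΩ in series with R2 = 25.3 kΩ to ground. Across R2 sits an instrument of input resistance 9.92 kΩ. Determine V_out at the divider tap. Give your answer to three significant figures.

V_out ≈ 2.06 mV

The load sits in parallel with R2, giving an effective lower resistance R2' = R2·R_L/(R2+R_L) = 7.126 kΩ.
Then V_out = V_supply · R2'/(R1 + R2') = 4.01 × 7.126/13.89 = 2.058 mV.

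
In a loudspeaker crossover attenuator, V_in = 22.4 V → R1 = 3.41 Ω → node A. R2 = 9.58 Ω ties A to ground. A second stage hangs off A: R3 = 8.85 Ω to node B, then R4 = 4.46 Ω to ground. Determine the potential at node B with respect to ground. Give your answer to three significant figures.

Looking into the second stage from A: R3 + R4 = 13.31 Ω appears in parallel with R2.
R2 ‖ (R3+R4) = 5.571 Ω.
So V_A = 22.4 × 0.6203 = 13.89 V.
Stage 2 is unloaded, so V_B = V_A · R4/(R3+R4) = 13.89 × 4.46/13.31 = 4.656 V.

V_B ≈ 4.66 V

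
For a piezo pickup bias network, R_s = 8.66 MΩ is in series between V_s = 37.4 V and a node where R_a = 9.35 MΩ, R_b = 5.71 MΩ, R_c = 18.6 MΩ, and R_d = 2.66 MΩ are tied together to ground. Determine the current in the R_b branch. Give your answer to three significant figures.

Combine the parallel branches: R_p = (1/9.35 + 1/5.71 + 1/18.6 + 1/2.66)⁻¹ = 1.405 MΩ.
Node voltage V_A = V_s · R_p/(R_s + R_p) = 37.4 × 0.1396 = 5.220 V.
Branch current I = V_A/R_b = 5.220/5.71 = 0.9143 µA.

I ≈ 0.914 µA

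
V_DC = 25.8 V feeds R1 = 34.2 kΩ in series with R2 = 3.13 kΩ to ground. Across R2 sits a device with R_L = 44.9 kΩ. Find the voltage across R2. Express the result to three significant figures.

V_out ≈ 2.03 V

The load sits in parallel with R2, giving an effective lower resistance R2' = R2·R_L/(R2+R_L) = 2.926 kΩ.
Voltage divider with the loaded lower leg: V_out = 25.8 × 2.926/(34.2 + 2.926) = 25.8 × 0.07881 = 2.033 V.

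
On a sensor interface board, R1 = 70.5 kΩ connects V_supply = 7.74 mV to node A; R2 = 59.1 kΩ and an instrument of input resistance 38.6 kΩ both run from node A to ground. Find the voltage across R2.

R2 ‖ R_L = (59.1 × 38.6)/(59.1 + 38.6) = 23.35 kΩ.
Now apply the divider: V_out = 7.74 × 0.2488 = 1.926 mV.

V_out ≈ 1.93 mV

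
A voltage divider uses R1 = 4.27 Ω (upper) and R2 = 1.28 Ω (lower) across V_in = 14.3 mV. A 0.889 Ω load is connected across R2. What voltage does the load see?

The load sits in parallel with R2, giving an effective lower resistance R2' = R2·R_L/(R2+R_L) = 0.5246 Ω.
Then V_out = V_in · R2'/(R1 + R2') = 14.3 × 0.5246/4.795 = 1.565 mV.
(Unloaded it would be 3.30 mV; the load pulls it down.)

V_out ≈ 1.56 mV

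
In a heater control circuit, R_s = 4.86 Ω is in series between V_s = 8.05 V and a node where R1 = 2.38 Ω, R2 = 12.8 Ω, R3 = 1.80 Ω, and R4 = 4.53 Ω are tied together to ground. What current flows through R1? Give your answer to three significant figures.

Parallel bank: R_p = 1/(1/2.38 + 1/12.8 + 1/1.80 + 1/4.53) = 0.7846 Ω.
Node voltage V_A = V_s · R_p/(R_s + R_p) = 8.05 × 0.1390 = 1.119 V.
I(R1) = V_A / R1 = 1.119/2.38 = 0.4701 A.

I ≈ 0.470 A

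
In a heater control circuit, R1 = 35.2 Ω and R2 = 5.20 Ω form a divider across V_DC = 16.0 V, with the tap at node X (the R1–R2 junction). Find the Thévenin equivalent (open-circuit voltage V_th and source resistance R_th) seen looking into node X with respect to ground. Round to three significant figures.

With X open, the divider is unloaded: V_th = 16.0 × 5.20/40.40 = 2.059 V.
Zeroing V_DC shorts the top of R1 to ground, so R_th = R1 ‖ R2 = 4.531 Ω.

V_th ≈ 2.06 V, R_th ≈ 4.53 Ω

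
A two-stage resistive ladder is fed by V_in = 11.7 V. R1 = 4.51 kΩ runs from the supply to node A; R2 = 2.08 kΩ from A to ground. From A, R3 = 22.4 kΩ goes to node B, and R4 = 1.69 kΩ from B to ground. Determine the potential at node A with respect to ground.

V_A ≈ 3.49 V

Node A sees R2 in parallel with the series input of stage 2, R3 + R4 = 24.09 kΩ.
R2 ‖ (R3+R4) = 1.915 kΩ.
V_A = 11.7 × 1.915/(4.51 + 1.915) = 3.487 V.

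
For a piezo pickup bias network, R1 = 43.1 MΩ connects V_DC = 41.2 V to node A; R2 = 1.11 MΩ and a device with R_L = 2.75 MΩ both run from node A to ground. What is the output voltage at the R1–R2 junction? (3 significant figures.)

V_out ≈ 0.742 V

The load sits in parallel with R2, giving an effective lower resistance R2' = R2·R_L/(R2+R_L) = 0.7908 MΩ.
Then V_out = V_DC · R2'/(R1 + R2') = 41.2 × 0.7908/43.89 = 0.7423 V.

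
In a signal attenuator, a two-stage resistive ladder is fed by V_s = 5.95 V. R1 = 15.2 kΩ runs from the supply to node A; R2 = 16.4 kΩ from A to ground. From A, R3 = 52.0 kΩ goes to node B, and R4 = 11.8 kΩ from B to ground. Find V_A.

Looking into the second stage from A: R3 + R4 = 63.80 kΩ appears in parallel with R2.
Effective lower resistance at A: R2 ‖ 63.80 = 13.05 kΩ.
V_A = 5.95 × 13.05/(15.2 + 13.05) = 2.748 V.

V_A ≈ 2.75 V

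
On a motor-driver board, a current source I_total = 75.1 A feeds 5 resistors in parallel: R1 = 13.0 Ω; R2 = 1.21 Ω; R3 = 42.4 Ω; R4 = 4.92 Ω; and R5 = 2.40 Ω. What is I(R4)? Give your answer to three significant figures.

Total conductance ΣG = 1/13.0 + 1/1.21 + 1/42.4 + 1/4.92 + 1/2.40 = 1.547 (units of 1/Ω).
Current divider: I(R4) = I_total · G_k/ΣG = 75.1 × (0.2033/1.547) = 75.1 × 0.1314 = 9.868 A.

I ≈ 9.87 A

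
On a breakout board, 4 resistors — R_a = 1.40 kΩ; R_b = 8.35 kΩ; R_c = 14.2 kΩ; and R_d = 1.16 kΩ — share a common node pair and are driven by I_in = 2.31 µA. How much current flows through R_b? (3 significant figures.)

I ≈ 0.157 µA

Conductances: ΣG = 1/1.40 + 1/8.35 + 1/14.2 + 1/1.16 = 1.767 (1/kΩ).
By the current-divider rule, I = I_in · G_k/ΣG = 2.31 × 0.06779 = 0.1566 µA.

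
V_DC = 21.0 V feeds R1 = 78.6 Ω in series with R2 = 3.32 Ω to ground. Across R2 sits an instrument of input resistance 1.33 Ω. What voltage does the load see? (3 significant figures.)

First combine the lower leg with the load: R2 ‖ R_L = 0.9496 Ω.
Then V_out = V_DC · R2'/(R1 + R2') = 21.0 × 0.9496/79.55 = 0.2507 V.

V_out ≈ 0.251 V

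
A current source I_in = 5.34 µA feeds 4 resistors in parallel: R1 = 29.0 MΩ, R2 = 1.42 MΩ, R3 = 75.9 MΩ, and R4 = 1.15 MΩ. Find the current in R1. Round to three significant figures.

Total conductance ΣG = 1/29.0 + 1/1.42 + 1/75.9 + 1/1.15 = 1.621 (units of 1/MΩ).
Current divider: I(R1) = I_in · G_k/ΣG = 5.34 × (0.03448/1.621) = 5.34 × 0.02127 = 0.1136 µA.

I ≈ 0.114 µA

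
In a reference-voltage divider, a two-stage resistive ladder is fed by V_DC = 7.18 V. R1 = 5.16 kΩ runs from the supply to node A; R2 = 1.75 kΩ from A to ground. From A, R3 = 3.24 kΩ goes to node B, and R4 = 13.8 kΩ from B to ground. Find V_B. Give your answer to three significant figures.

The second stage (R3 + R4 = 17.04 kΩ) loads node A in parallel with R2.
R2 ‖ (R3+R4) = 1.587 kΩ.
V_A = 7.18 × 1.587/(5.16 + 1.587) = 1.689 V.
Then the unloaded second divider: V_B = V_A × R4/(R3+R4) = 1.689 × 0.8099 = 1.368 V.

V_B ≈ 1.37 V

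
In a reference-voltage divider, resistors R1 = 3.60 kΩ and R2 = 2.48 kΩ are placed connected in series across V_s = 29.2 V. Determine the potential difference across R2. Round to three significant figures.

V ≈ 11.9 V

Series total: ΣR = 3.60 + 2.48 = 6.080 kΩ.
By the voltage-divider rule, V = 29.2 × 2.480/6.080 = 11.91 V.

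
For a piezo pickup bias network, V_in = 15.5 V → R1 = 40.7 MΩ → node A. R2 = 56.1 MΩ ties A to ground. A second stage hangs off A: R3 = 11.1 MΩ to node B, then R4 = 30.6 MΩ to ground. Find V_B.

V_B ≈ 4.21 V

The second stage (R3 + R4 = 41.70 MΩ) loads node A in parallel with R2.
Effective lower resistance at A: R2 ‖ 41.70 = 23.92 MΩ.
So V_A = 15.5 × 0.3702 = 5.738 V.
Stage 2 is unloaded, so V_B = V_A · R4/(R3+R4) = 5.738 × 30.6/41.70 = 4.210 V.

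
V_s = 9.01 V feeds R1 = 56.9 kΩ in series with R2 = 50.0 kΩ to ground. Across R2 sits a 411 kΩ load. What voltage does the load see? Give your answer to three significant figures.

V_out ≈ 3.96 V

First combine the lower leg with the load: R2 ‖ R_L = 44.58 kΩ.
Now apply the divider: V_out = 9.01 × 0.4393 = 3.958 V.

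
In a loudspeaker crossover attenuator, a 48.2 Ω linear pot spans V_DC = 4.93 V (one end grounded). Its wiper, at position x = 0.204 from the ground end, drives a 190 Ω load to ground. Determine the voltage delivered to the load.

Split the track: R_lower = x·R_p = 9.833 Ω, R_upper = (1−x)·R_p = 38.37 Ω.
Lower segment in parallel with the load: 9.833 ‖ 190 = 9.349 Ω.
Then V_out = V_DC · 9.349/(38.37 + 9.349) = 0.9659 V.

V_out ≈ 0.966 V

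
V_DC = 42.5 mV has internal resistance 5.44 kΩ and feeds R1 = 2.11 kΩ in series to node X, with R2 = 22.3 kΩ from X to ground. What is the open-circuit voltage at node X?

V_th ≈ 31.8 mV

R1' = 5.44 + 2.11 = 7.550 kΩ (source resistance + R1).
Open-circuit (no load on X): V_th = V_DC · R2/(R1' + R2) = 42.5 × 22.3/(7.550 + 22.3) = 31.75 mV.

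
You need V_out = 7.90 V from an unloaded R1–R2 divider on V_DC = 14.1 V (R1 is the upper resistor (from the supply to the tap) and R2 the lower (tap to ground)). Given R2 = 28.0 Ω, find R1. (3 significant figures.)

R1 ≈ 22.0 Ω

Required fraction k = V_out/V_DC = 0.5603.
R1 = R2·(1/k − 1) = 28.0 × 0.7848 = 21.97 Ω.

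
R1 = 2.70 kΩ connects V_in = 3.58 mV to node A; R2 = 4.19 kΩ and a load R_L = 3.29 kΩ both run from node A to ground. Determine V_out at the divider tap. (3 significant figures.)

V_out ≈ 1.45 mV

R2 ‖ R_L = (4.19 × 3.29)/(4.19 + 3.29) = 1.843 kΩ.
Then V_out = V_in · R2'/(R1 + R2') = 3.58 × 1.843/4.543 = 1.452 mV.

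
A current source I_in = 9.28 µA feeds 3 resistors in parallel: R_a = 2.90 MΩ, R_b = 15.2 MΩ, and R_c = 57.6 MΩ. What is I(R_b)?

Conductances: ΣG = 1/2.90 + 1/15.2 + 1/57.6 = 0.4280 (1/MΩ).
R_b takes the fraction G_k/ΣG = 0.06579/0.4280 = 0.1537, so I = 9.28 × 0.1537 = 1.427 µA.

I ≈ 1.43 µA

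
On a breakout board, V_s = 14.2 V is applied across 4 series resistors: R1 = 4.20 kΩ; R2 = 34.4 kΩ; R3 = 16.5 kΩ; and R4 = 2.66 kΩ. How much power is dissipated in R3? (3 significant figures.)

ΣR = 57.76 kΩ → I = 14.2/57.76 = 0.2458 mA.
V(R3) = I·R = 4.056 V; P = V·I = 4.056 × 0.2458 = 0.9973 mW.

P ≈ 0.997 mW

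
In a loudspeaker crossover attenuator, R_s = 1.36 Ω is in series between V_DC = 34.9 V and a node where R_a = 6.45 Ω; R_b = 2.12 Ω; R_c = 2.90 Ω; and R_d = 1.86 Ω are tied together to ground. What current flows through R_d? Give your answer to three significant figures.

Equivalent of the parallel group: R_p = 0.6626 Ω.
V_A = 34.9 × 0.6626/2.023 = 11.43 V.
Branch current I = V_A/R_d = 11.43/1.86 = 6.147 A.

I ≈ 6.15 A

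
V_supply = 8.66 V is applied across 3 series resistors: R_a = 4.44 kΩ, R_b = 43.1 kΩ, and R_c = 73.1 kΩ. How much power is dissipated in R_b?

P ≈ 0.222 mW

Series current I = V_supply/ΣR = 8.66/120.6 = 0.07178 mA.
P(R_b) = I²·R_b = (0.07178)² × 43.1 = 0.2221 mW.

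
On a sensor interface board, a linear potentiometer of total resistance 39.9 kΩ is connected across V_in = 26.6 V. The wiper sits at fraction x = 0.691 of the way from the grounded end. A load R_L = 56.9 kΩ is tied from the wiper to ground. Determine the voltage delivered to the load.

The pot divides into 12.33 kΩ above the wiper and 27.57 kΩ below.
(x·R_p) ‖ R_L = 18.57 kΩ.
Then V_out = V_in · 18.57/(12.33 + 18.57) = 15.99 V.
(Unloaded: V_out = x·V_in = 18.4 V.)

V_out ≈ 16.0 V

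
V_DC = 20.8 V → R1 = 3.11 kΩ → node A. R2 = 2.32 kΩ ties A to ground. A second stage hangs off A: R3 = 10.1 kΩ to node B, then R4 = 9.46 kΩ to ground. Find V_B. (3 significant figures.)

V_B ≈ 4.02 V

The second stage (R3 + R4 = 19.56 kΩ) loads node A in parallel with R2.
R2 ‖ (R3+R4) = 2.074 kΩ.
First divider: V_A = V_DC · 2.074/(3.11 + 2.074) = 8.322 V.
V_B = V_A × 0.4836 = 4.025 V.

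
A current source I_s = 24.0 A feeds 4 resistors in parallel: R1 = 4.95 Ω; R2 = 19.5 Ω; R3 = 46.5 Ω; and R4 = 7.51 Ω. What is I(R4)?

I ≈ 7.83 A

Conductances: ΣG = 1/4.95 + 1/19.5 + 1/46.5 + 1/7.51 = 0.4080 (1/Ω).
By the current-divider rule, I = I_s · G_k/ΣG = 24.0 × 0.3264 = 7.833 A.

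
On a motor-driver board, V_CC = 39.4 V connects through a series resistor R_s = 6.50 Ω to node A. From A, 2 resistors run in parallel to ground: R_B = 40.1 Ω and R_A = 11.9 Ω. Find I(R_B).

I ≈ 0.575 A

Parallel bank: R_p = 1/(1/40.1 + 1/11.9) = 9.177 Ω.
V_A by voltage divider: V_A = 39.4 × 9.177/(6.50 + 9.177) = 23.06 V.
Branch current I = V_A/R_B = 23.06/40.1 = 0.5752 A.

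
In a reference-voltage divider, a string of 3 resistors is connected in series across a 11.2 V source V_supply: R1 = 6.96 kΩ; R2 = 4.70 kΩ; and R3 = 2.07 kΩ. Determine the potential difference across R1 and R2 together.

V ≈ 9.51 V

ΣR = 6.96 + 4.70 + 2.07 = 13.73 kΩ.
R_{R1..R2} = 6.96 + 4.70 = 11.66 kΩ.
By the voltage-divider rule, V = 11.2 × 11.66/13.73 = 9.511 V.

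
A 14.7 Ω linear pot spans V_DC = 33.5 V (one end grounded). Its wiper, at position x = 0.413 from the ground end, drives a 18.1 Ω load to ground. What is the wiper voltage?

V_out ≈ 11.6 V

Lower segment x·R_p = 6.071 Ω; upper segment (1−x)·R_p = 8.629 Ω.
R_L loads the lower segment: effective lower R = 4.546 Ω.
Then V_out = V_DC · 4.546/(8.629 + 4.546) = 11.56 V.
(Unloaded: V_out = x·V_DC = 13.8 V.)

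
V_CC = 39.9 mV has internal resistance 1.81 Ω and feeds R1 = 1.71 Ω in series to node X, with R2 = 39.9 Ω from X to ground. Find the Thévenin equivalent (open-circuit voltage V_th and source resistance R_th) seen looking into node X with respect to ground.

V_th ≈ 36.7 mV, R_th ≈ 3.23 Ω

R1' = 1.81 + 1.71 = 3.520 Ω (source resistance + R1).
With X open, the divider is unloaded: V_th = 39.9 × 39.9/43.42 = 36.67 mV.
Looking into X with the source shorted: R_th = R1'·R2/(R1'+R2) = 3.520 × 39.9/43.42 = 3.235 Ω.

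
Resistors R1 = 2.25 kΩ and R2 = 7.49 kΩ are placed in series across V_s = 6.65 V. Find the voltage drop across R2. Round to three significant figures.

Series total: ΣR = 2.25 + 7.49 = 9.740 kΩ.
By the voltage-divider rule, V = 6.65 × 7.490/9.740 = 5.114 V.

V ≈ 5.11 V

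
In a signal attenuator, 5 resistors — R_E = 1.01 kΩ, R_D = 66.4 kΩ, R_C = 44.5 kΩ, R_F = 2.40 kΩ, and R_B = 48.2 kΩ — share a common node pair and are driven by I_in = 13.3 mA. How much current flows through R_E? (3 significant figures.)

ΣG = 1/1.01 + 1/66.4 + 1/44.5 + 1/2.40 + 1/48.2 = 1.465.
By the current-divider rule, I = I_in · G_k/ΣG = 13.3 × 0.6758 = 8.988 mA.

I ≈ 8.99 mA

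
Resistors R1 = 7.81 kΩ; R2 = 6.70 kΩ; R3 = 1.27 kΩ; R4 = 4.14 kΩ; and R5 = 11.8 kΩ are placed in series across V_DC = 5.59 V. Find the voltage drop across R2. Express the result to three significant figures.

ΣR = 7.81 + 6.70 + 1.27 + 4.14 + 11.8 = 31.72 kΩ.
Voltage divider: V = V_DC · (6.700 / 31.72) = 5.59 × 0.2112 = 1.181 V.

V ≈ 1.18 V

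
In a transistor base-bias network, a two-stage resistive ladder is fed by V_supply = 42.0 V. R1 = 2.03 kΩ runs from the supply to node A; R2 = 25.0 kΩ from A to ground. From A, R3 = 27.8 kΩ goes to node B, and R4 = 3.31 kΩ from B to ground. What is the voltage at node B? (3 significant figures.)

V_B ≈ 3.90 V

Node A sees R2 in parallel with the series input of stage 2, R3 + R4 = 31.11 kΩ.
R2 ‖ (R3+R4) = 13.86 kΩ.
First divider: V_A = V_supply · 13.86/(2.03 + 13.86) = 36.63 V.
Stage 2 is unloaded, so V_B = V_A · R4/(R3+R4) = 36.63 × 3.31/31.11 = 3.898 V.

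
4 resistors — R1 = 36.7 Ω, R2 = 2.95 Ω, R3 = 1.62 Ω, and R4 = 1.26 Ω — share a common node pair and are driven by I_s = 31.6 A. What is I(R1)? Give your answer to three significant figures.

ΣG = 1/36.7 + 1/2.95 + 1/1.62 + 1/1.26 = 1.777.
By the current-divider rule, I = I_s · G_k/ΣG = 31.6 × 0.01533 = 0.4845 A.

I ≈ 0.484 A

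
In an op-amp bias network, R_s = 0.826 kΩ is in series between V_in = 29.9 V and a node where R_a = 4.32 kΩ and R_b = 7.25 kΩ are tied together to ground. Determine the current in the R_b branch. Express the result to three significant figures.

I ≈ 3.16 mA

Equivalent of the parallel group: R_p = 2.707 kΩ.
Node voltage V_A = V_in · R_p/(R_s + R_p) = 29.9 × 0.7662 = 22.91 V.
I(R_b) = V_A / R_b = 22.91/7.25 = 3.160 mA.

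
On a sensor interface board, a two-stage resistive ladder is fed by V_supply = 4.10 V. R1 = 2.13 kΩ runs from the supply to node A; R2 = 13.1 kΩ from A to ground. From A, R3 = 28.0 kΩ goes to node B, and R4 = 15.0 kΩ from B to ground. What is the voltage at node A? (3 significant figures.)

The second stage (R3 + R4 = 43.00 kΩ) loads node A in parallel with R2.
Effective lower resistance at A: R2 ‖ 43.00 = 10.04 kΩ.
So V_A = 4.10 × 0.8250 = 3.382 V.

V_A ≈ 3.38 V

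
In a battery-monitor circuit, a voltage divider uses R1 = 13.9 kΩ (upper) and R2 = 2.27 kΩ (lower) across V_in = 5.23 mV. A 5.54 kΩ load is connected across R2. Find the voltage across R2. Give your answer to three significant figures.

First combine the lower leg with the load: R2 ‖ R_L = 1.610 kΩ.
Voltage divider with the loaded lower leg: V_out = 5.23 × 1.610/(13.9 + 1.610) = 5.23 × 0.1038 = 0.5430 mV.

V_out ≈ 0.543 mV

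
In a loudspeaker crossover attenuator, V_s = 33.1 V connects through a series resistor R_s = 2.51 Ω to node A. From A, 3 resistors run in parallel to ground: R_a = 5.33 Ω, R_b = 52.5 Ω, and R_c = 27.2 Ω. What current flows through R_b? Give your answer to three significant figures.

Parallel bank: R_p = 1/(1/5.33 + 1/52.5 + 1/27.2) = 4.108 Ω.
V_A = 33.1 × 4.108/6.618 = 20.55 V.
Branch current I = V_A/R_b = 20.55/52.5 = 0.3914 A.
(Equivalently: I_total = 5.002 A, then current-divider fraction G_k/ΣG = 0.07825.)

I ≈ 0.391 A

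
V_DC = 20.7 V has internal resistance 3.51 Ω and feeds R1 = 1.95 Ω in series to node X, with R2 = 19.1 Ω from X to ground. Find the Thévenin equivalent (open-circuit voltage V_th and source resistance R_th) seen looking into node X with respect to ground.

R1' = 3.51 + 1.95 = 5.460 Ω (source resistance + R1).
V_th is the unloaded tap voltage: V_DC · R2/(R1'+R2) = 20.7 × 0.7777 = 16.10 V.
Looking into X with the source shorted: R_th = R1'·R2/(R1'+R2) = 5.460 × 19.1/24.56 = 4.246 Ω.

V_th ≈ 16.1 V, R_th ≈ 4.25 Ω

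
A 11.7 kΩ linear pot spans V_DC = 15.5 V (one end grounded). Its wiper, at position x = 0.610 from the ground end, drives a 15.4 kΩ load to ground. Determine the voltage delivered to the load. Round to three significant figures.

Lower segment x·R_p = 7.137 kΩ; upper segment (1−x)·R_p = 4.563 kΩ.
R_L loads the lower segment: effective lower R = 4.877 kΩ.
Loaded-divider output: V_out = 15.5 × 0.5166 = 8.008 V.
(Unloaded: V_out = x·V_DC = 9.46 V.)

V_out ≈ 8.01 V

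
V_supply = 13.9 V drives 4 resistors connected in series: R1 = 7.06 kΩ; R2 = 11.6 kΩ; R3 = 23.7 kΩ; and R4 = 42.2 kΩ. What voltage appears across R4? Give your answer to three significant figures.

V ≈ 6.94 V

Series total: ΣR = 7.06 + 11.6 + 23.7 + 42.2 = 84.56 kΩ.
V = V_supply · R/ΣR = 13.9 × 0.4991 = 6.937 V.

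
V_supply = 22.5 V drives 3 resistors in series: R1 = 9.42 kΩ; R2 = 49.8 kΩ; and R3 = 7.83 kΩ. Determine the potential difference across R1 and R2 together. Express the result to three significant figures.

V ≈ 19.9 V

Series total: ΣR = 9.42 + 49.8 + 7.83 = 67.05 kΩ.
R_{R1..R2} = 9.42 + 49.8 = 59.22 kΩ.
Voltage divider: V = V_supply · (59.22 / 67.05) = 22.5 × 0.8832 = 19.87 V.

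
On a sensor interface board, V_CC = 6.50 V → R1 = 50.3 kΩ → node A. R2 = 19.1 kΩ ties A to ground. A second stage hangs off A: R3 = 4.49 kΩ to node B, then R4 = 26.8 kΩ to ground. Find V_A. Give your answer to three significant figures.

V_A ≈ 1.24 V

Node A sees R2 in parallel with the series input of stage 2, R3 + R4 = 31.29 kΩ.
Effective lower resistance at A: R2 ‖ 31.29 = 11.86 kΩ.
First divider: V_A = V_CC · 11.86/(50.3 + 11.86) = 1.240 V.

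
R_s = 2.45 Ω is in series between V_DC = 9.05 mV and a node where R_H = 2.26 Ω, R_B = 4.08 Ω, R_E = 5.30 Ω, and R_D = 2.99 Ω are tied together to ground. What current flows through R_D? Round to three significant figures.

Combine the parallel branches: R_p = (1/2.26 + 1/4.08 + 1/5.30 + 1/2.99)⁻¹ = 0.8260 Ω.
V_A = 9.05 × 0.8260/3.276 = 2.282 mV.
I(R_D) = V_A / R_D = 2.282/2.99 = 0.7631 mA.

I ≈ 0.763 mA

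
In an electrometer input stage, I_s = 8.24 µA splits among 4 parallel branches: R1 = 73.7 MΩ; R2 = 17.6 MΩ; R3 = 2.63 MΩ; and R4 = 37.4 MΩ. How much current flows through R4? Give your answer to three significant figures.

ΣG = 1/73.7 + 1/17.6 + 1/2.63 + 1/37.4 = 0.4774.
By the current-divider rule, I = I_s · G_k/ΣG = 8.24 × 0.05601 = 0.4615 µA.

I ≈ 0.462 µA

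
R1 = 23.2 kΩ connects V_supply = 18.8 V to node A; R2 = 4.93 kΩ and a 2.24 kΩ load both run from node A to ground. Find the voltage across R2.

The load sits in parallel with R2, giving an effective lower resistance R2' = R2·R_L/(R2+R_L) = 1.540 kΩ.
Voltage divider with the loaded lower leg: V_out = 18.8 × 1.540/(23.2 + 1.540) = 18.8 × 0.06225 = 1.170 V.
(Unloaded it would be 3.29 V; the load pulls it down.)

V_out ≈ 1.17 V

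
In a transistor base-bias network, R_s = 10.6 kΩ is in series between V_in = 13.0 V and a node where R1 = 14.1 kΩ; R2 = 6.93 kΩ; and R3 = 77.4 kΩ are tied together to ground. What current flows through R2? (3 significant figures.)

Parallel bank: R_p = 1/(1/14.1 + 1/6.93 + 1/77.4) = 4.383 kΩ.
V_A by voltage divider: V_A = 13.0 × 4.383/(10.6 + 4.383) = 3.803 V.
I(R2) = V_A / R2 = 3.803/6.93 = 0.5488 mA.
(Check via current divider: I_total = 0.8676 mA; share G_k/ΣG = 0.6325 → same result.)

I ≈ 0.549 mA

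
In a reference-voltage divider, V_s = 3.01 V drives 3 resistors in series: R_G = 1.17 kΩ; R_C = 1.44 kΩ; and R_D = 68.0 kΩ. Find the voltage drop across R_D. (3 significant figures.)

ΣR = 1.17 + 1.44 + 68.0 = 70.61 kΩ.
Voltage divider: V = V_s · (68.00 / 70.61) = 3.01 × 0.9630 = 2.899 V.

V ≈ 2.90 V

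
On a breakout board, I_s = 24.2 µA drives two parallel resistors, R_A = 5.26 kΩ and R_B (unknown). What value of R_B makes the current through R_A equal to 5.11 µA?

The fraction through R_A equals R_B/(R_A+R_B).
5.11/24.2 = R_B/(R_A + R_B) → R_B = R_A · (0.2112)/(1 − 0.2112) = 5.26 × 0.2677 = 1.408 kΩ.

R_B ≈ 1.41 kΩ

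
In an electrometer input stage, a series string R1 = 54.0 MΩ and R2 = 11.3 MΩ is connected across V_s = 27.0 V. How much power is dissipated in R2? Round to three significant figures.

ΣR = 65.30 MΩ → I = 27.0/65.30 = 0.4135 µA.
P = I²R = 0.1710 × 11.3 = 1.932 µW.

P ≈ 1.93 µW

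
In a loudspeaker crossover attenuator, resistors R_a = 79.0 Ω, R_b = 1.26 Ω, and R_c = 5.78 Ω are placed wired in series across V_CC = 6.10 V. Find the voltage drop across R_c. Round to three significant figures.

V ≈ 0.410 V

Series total: ΣR = 79.0 + 1.26 + 5.78 = 86.04 Ω.
By the voltage-divider rule, V = 6.10 × 5.780/86.04 = 0.4098 V.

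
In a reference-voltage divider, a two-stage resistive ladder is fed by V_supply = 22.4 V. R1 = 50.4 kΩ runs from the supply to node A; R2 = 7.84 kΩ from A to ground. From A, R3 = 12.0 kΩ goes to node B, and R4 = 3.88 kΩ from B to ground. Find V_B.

V_B ≈ 0.516 V

Looking into the second stage from A: R3 + R4 = 15.88 kΩ appears in parallel with R2.
Effective lower resistance at A: R2 ‖ 15.88 = 5.249 kΩ.
So V_A = 22.4 × 0.09432 = 2.113 V.
Then the unloaded second divider: V_B = V_A × R4/(R3+R4) = 2.113 × 0.2443 = 0.5162 V.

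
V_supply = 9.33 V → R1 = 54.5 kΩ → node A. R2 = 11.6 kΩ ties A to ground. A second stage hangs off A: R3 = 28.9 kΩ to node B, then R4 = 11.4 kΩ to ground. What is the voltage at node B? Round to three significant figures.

The second stage (R3 + R4 = 40.30 kΩ) loads node A in parallel with R2.
Effective lower resistance at A: R2 ‖ 40.30 = 9.007 kΩ.
V_A = 9.33 × 9.007/(54.5 + 9.007) = 1.323 V.
Then the unloaded second divider: V_B = V_A × R4/(R3+R4) = 1.323 × 0.2829 = 0.3743 V.

V_B ≈ 0.374 V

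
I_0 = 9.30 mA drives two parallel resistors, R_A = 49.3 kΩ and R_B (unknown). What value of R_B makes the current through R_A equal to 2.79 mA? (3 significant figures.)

R_B ≈ 21.1 kΩ

Two-branch current divider: I_A = I_0 · R_B/(R_A + R_B).
With f = 0.3000, R_B = R_A · f/(1−f) = 49.3 × 0.4286 = 21.13 kΩ.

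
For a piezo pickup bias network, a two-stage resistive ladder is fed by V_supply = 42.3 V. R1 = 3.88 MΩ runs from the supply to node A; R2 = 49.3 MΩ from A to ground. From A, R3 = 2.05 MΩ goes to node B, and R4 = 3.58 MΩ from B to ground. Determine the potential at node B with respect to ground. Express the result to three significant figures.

V_B ≈ 15.2 V

Node A sees R2 in parallel with the series input of stage 2, R3 + R4 = 5.630 MΩ.
R2 ‖ (R3+R4) = 5.053 MΩ.
So V_A = 42.3 × 0.5657 = 23.93 V.
Then the unloaded second divider: V_B = V_A × R4/(R3+R4) = 23.93 × 0.6359 = 15.21 V.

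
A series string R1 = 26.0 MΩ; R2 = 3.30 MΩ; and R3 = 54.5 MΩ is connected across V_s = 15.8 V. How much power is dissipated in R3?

P ≈ 1.94 µW

The common current is I = 15.8/83.80 = 0.1885 µA.
P(R3) = I²·R3 = (0.1885)² × 54.5 = 1.937 µW.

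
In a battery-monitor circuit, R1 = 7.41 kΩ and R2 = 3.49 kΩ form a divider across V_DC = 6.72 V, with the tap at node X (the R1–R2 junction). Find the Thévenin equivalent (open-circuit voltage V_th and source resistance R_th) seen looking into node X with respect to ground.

V_th ≈ 2.15 V, R_th ≈ 2.37 kΩ

With X open, the divider is unloaded: V_th = 6.72 × 3.49/10.90 = 2.152 V.
With V_DC suppressed (replaced by a short), R_th = R1 ‖ R2 = (7.410 × 3.49)/(7.410 + 3.49) = 2.373 kΩ.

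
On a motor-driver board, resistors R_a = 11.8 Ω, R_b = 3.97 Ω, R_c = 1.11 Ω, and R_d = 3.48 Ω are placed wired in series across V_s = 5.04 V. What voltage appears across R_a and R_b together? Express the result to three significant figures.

ΣR = 11.8 + 3.97 + 1.11 + 3.48 = 20.36 Ω.
R_{R_a..R_b} = 11.8 + 3.97 = 15.77 Ω.
Voltage divider: V = V_s · (15.77 / 20.36) = 5.04 × 0.7746 = 3.904 V.

V ≈ 3.90 V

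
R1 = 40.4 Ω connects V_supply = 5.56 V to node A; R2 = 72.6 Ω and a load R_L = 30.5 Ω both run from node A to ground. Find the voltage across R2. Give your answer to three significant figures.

V_out ≈ 1.93 V

First combine the lower leg with the load: R2 ‖ R_L = 21.48 Ω.
Then V_out = V_supply · R2'/(R1 + R2') = 5.56 × 21.48/61.88 = 1.930 V.
(Unloaded it would be 3.57 V; the load pulls it down.)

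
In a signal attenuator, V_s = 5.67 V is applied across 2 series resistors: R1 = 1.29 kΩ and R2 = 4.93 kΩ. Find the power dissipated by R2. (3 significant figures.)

P ≈ 4.10 mW

Series current I = V_s/ΣR = 5.67/6.220 = 0.9116 mA.
P(R2) = I²·R2 = (0.9116)² × 4.93 = 4.097 mW.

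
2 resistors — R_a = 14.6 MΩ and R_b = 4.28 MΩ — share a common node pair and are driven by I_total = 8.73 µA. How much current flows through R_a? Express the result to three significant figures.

I ≈ 1.98 µA

For two parallel branches, I_k = I_total · (other R)/(sum of R).
I(R_a) = 8.73 × 4.28/(14.6 + 4.28) = 8.73 × 0.2267 = 1.979 µA.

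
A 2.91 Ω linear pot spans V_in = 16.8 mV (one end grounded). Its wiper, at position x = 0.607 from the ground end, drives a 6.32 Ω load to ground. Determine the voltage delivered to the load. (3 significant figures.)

Split the track: R_lower = x·R_p = 1.766 Ω, R_upper = (1−x)·R_p = 1.144 Ω.
(x·R_p) ‖ R_L = 1.381 Ω.
V_out = 16.8 × 1.381/(1.144 + 1.381) = 9.188 mV.
(Unloaded: V_out = x·V_in = 10.2 mV.)

V_out ≈ 9.19 mV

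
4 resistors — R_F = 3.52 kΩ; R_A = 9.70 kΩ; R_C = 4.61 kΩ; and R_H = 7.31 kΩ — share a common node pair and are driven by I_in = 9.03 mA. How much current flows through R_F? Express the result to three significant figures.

ΣG = 1/3.52 + 1/9.70 + 1/4.61 + 1/7.31 = 0.7409.
By the current-divider rule, I = I_in · G_k/ΣG = 9.03 × 0.3834 = 3.462 mA.

I ≈ 3.46 mA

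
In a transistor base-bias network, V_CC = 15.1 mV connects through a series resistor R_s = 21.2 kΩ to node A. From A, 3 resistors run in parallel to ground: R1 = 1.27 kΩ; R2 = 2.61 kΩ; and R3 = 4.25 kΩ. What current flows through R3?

I ≈ 0.115 µA

Parallel bank: R_p = 1/(1/1.27 + 1/2.61 + 1/4.25) = 0.7113 kΩ.
Node voltage V_A = V_CC · R_p/(R_s + R_p) = 15.1 × 0.03246 = 0.4902 mV.
I(R3) = V_A / R3 = 0.4902/4.25 = 0.1153 µA.
(Equivalently: I_total = 0.6891 µA, then current-divider fraction G_k/ΣG = 0.1674.)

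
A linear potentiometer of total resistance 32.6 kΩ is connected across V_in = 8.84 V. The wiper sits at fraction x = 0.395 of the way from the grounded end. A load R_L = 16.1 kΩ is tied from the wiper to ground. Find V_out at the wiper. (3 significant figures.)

Split the track: R_lower = x·R_p = 12.88 kΩ, R_upper = (1−x)·R_p = 19.72 kΩ.
Lower segment in parallel with the load: 12.88 ‖ 16.1 = 7.155 kΩ.
Then V_out = V_in · 7.155/(19.72 + 7.155) = 2.353 V.

V_out ≈ 2.35 V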